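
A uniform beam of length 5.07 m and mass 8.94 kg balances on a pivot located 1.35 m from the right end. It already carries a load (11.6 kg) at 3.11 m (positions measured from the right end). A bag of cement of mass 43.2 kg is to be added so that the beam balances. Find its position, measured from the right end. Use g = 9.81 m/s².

About the pivot (at 1.35 m from the right end):
Beam weight: 8.94 × 9.81 = 87.7 N down at 2.535 m → arm 1.185 m, τ = 87.7 × 1.185 = 103.9 N·m counterclockwise.
Load: 11.6 × 9.81 = 113.8 N down at 3.11 m → arm 1.76 m, τ = 113.8 × 1.76 = 200.3 N·m counterclockwise.
Net moment of existing loads = 304.2 N·m counterclockwise.
The bag of cement weighs 43.2 × 9.81 = 423.8 N and must supply an equal clockwise moment, so its lever arm about the pivot is 304.2 / 423.8 = 0.718 m.
That puts it at 1.35 − 0.718 = 0.632 m from the right end.

x ≈ 0.632 m from the right end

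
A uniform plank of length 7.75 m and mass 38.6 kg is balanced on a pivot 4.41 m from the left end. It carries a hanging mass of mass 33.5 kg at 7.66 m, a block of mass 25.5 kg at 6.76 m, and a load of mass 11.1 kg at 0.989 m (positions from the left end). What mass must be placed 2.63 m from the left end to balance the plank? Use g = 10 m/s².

m ≈ 61.9 kg

Choose the pivot (at 4.41 m from the left end) as the axis so the support reaction has zero arm there.
Beam weight: 38.6 × 10 = 386 N down at 3.875 m → arm 0.535 m, τ = 386 × 0.535 = 206.5 N·m counterclockwise.
Hanging mass: 33.5 × 10 = 335 N down at 7.66 m → arm 3.25 m, τ = 335 × 3.25 = 1089 N·m clockwise.
Block: 25.5 × 10 = 255 N down at 6.76 m → arm 2.35 m, τ = 255 × 2.35 = 599.2 N·m clockwise.
Load: 11.1 × 10 = 111 N down at 0.989 m → arm 3.421 m, τ = 111 × 3.421 = 379.7 N·m counterclockwise.
Net moment of known loads = 1102 N·m clockwise.
An unknown mass m at 2.63 m has arm 1.78 m; its moment is m·g·1.78 counterclockwise.
Setting net torque to zero: m × 10 × 1.78 = 1102 → m = 1102 / (10 × 1.78) = 61.9 kg.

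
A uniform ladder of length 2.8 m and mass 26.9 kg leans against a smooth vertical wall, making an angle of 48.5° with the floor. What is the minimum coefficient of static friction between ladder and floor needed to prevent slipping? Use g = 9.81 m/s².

Choose the foot of the ladder as the axis so the floor normal and friction both act there and drop out.
Ladder weight 26.9×9.81 = 263.9 N acts at 1.4 m along the ladder; its horizontal arm is 1.4·cos48.5° = 0.9277 m → τ = 244.8 N·m clockwise.
Wall normal N acts horizontally at the top; its moment arm is the height L sinθ = 2.8·sin48.5° = 2.097 m, counterclockwise.
Στ = 0 ⇒ N × 2.097 = 244.8 ⇒ N = 116.7 N.
ΣFx = 0 ⇒ f = N_wall = 116.7 N. ΣFy = 0 ⇒ N_floor = 263.9 N.
μ_min = f / N_floor = 116.7 / 263.9 = 0.442.

μ_min ≈ 0.442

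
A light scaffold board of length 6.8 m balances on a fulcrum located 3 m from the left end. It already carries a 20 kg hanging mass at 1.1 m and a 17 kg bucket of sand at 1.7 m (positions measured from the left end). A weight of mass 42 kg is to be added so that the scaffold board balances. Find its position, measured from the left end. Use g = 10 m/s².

x ≈ 4.43 m from the left end

Choose the fulcrum (at 3 m from the left end) as the axis so the support reaction has zero arm there.
Hanging mass: 20 × 10 = 200 N down at 1.1 m → arm 1.9 m, τ = 200 × 1.9 = 380 N·m counterclockwise.
Bucket of sand: 17 × 10 = 170 N down at 1.7 m → arm 1.3 m, τ = 170 × 1.3 = 221 N·m counterclockwise.
Net moment of existing loads = 601 N·m counterclockwise.
The weight weighs 42 × 10 = 420 N and must supply an equal clockwise moment, so its lever arm about the fulcrum is 601 / 420 = 1.43 m.
That puts it at 3 + 1.43 = 4.43 m from the left end.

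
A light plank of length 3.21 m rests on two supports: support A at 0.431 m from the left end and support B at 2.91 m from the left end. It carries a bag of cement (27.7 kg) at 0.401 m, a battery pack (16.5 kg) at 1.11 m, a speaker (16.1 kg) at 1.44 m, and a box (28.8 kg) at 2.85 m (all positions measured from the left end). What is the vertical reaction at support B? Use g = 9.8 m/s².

R_B ≈ 381 N

Choose support A as the axis so its reaction then has zero moment arm.
Bag of cement: 27.7 × 9.8 = 271.5 N down at 0.401 m → arm 0.03 m, τ = 271.5 × 0.03 = 8.145 N·m counterclockwise.
Battery pack: 16.5 × 9.8 = 161.7 N down at 1.11 m → arm 0.679 m, τ = 161.7 × 0.679 = 109.8 N·m clockwise.
Speaker: 16.1 × 9.8 = 157.8 N down at 1.44 m → arm 1.009 m, τ = 157.8 × 1.009 = 159.2 N·m clockwise.
Box: 28.8 × 9.8 = 282.2 N down at 2.85 m → arm 2.419 m, τ = 282.2 × 2.419 = 682.6 N·m clockwise.
Net load moment about support A = 943.5 N·m clockwise.
Reaction R at support B is upward at 2.91 m, arm 2.479 m → moment R × 2.479 counterclockwise.
Balancing moments: R × 2.479 = 943.5, giving R = 381 N.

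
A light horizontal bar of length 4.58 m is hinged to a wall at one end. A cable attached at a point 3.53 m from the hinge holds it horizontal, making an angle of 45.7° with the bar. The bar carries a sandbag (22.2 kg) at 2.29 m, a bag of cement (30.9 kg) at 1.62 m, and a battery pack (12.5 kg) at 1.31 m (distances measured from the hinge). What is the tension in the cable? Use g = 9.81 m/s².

T ≈ 455 N

Choose the hinge as the axis so the unknown hinge reaction has zero arm there.
Sandbag: 22.2 × 9.81 = 217.8 N down at 2.29 m → arm 2.29 m, τ = 217.8 × 2.29 = 498.8 N·m clockwise.
Bag of cement: 30.9 × 9.81 = 303.1 N down at 1.62 m → arm 1.62 m, τ = 303.1 × 1.62 = 491 N·m clockwise.
Battery pack: 12.5 × 9.81 = 122.6 N down at 1.31 m → arm 1.31 m, τ = 122.6 × 1.31 = 160.6 N·m clockwise.
Total clockwise load moment = 1150 N·m.
The cable tension T acts at 3.53 m; only its component perpendicular to the bar, T sinθ, produces torque. sin 45.7° = 0.7157.
Στ = 0 ⇒ T × 3.53 × 0.7157 = 1150 ⇒ T = 1150 / 2.526 = 455 N.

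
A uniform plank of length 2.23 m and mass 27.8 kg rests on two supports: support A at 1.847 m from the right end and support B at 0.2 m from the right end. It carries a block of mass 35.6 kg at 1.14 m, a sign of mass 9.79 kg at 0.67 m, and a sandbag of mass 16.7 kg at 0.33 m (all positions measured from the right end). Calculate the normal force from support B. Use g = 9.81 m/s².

Sum moments about support A (its reaction then has zero moment arm).
Beam weight: 27.8 × 9.81 = 272.7 N down at 1.115 m → arm 0.732 m, τ = 272.7 × 0.732 = 199.6 N·m clockwise.
Block: 35.6 × 9.81 = 349.2 N down at 1.14 m → arm 0.707 m, τ = 349.2 × 0.707 = 246.9 N·m clockwise.
Sign: 9.79 × 9.81 = 96.04 N down at 0.67 m → arm 1.177 m, τ = 96.04 × 1.177 = 113 N·m clockwise.
Sandbag: 16.7 × 9.81 = 163.8 N down at 0.33 m → arm 1.517 m, τ = 163.8 × 1.517 = 248.5 N·m clockwise.
Net load moment about support A = 808 N·m clockwise.
Reaction R at support B is upward at 0.2 m, arm 1.647 m → moment R × 1.647 counterclockwise.
Setting net torque to zero: R × 1.647 = 808 → R = 491 N.

R_B ≈ 491 N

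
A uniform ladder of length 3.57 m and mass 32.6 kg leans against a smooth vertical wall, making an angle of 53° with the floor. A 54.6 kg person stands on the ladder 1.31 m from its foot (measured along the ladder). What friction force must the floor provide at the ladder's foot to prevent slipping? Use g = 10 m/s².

About the foot of the ladder:
Ladder weight 32.6×10 = 326 N acts at 1.785 m along the ladder; its horizontal arm is 1.785·cos53° = 1.074 m → τ = 350.1 N·m clockwise.
Person: 54.6×10 = 546 N at 1.31 m → arm 0.7884 m → τ = 430.5 N·m clockwise.
Wall normal N acts horizontally at the top; its moment arm is the height L sinθ = 3.57·sin53° = 2.851 m, counterclockwise.
Στ = 0 ⇒ N × 2.851 = 780.6 ⇒ N = 274 N.
ΣFx = 0: friction at the foot balances the wall's push, so f = N_wall = 274 N.

f ≈ 274 N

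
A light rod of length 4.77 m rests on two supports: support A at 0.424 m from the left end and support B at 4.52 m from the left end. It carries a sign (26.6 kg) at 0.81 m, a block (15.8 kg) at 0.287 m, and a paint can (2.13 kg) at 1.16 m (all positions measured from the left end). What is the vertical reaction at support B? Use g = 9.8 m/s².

Taking torques about support A:
Sign: 26.6 × 9.8 = 260.7 N down at 0.81 m → arm 0.386 m, τ = 260.7 × 0.386 = 100.6 N·m clockwise.
Block: 15.8 × 9.8 = 154.8 N down at 0.287 m → arm 0.137 m, τ = 154.8 × 0.137 = 21.21 N·m counterclockwise.
Paint can: 2.13 × 9.8 = 20.87 N down at 1.16 m → arm 0.736 m, τ = 20.87 × 0.736 = 15.36 N·m clockwise.
Net load moment about support A = 94.75 N·m clockwise.
Reaction R at support B is upward at 4.52 m, arm 4.096 m → moment R × 4.096 counterclockwise.
Setting net torque to zero: R × 4.096 = 94.75 → R = 23.1 N.

R_B ≈ 23.1 N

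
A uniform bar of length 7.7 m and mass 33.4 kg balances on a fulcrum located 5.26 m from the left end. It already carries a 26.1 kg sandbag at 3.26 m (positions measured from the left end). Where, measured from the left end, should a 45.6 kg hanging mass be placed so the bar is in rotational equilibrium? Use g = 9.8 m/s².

x ≈ 7.44 m from the left end

Take moments about the fulcrum (at 5.26 m from the left end).
Beam weight: 33.4 × 9.8 = 327.3 N down at 3.85 m → arm 1.41 m, τ = 327.3 × 1.41 = 461.5 N·m counterclockwise.
Sandbag: 26.1 × 9.8 = 255.8 N down at 3.26 m → arm 2 m, τ = 255.8 × 2 = 511.6 N·m counterclockwise.
Net moment of existing loads = 973.1 N·m counterclockwise.
The hanging mass weighs 45.6 × 9.8 = 446.9 N and must supply an equal clockwise moment, so its lever arm about the fulcrum is 973.1 / 446.9 = 2.18 m.
That puts it at 5.26 + 2.18 = 7.44 m from the left end.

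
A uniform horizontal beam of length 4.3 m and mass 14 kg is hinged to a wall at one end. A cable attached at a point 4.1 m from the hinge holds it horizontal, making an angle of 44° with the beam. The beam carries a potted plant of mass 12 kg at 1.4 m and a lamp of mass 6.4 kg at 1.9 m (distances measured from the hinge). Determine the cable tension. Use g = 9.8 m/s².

T ≈ 203 N

About the hinge:
Beam weight: 14 × 9.8 = 137.2 N down at 2.15 m → arm 2.15 m, τ = 137.2 × 2.15 = 295 N·m clockwise.
Potted plant: 12 × 9.8 = 117.6 N down at 1.4 m → arm 1.4 m, τ = 117.6 × 1.4 = 164.6 N·m clockwise.
Lamp: 6.4 × 9.8 = 62.72 N down at 1.9 m → arm 1.9 m, τ = 62.72 × 1.9 = 119.2 N·m clockwise.
Total clockwise load moment = 578.8 N·m.
The cable tension T acts at 4.1 m; only its component perpendicular to the beam, T sinθ, produces torque. sin 44° = 0.6947.
Balancing moments: T × 4.1 × 0.6947 = 578.8, giving T = 578.8 / 2.848 = 203 N.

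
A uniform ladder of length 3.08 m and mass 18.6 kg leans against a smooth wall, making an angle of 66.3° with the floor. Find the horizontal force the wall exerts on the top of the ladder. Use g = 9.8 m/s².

Taking torques about the foot of the ladder:
Ladder weight 18.6×9.8 = 182.3 N acts at 1.54 m along the ladder; its horizontal arm is 1.54·cos66.3° = 0.619 m → τ = 112.8 N·m clockwise.
Wall normal N acts horizontally at the top; its moment arm is the height L sinθ = 3.08·sin66.3° = 2.82 m, counterclockwise.
Balancing moments: N × 2.82 = 112.8, giving N = 40 N.

N_wall ≈ 40 N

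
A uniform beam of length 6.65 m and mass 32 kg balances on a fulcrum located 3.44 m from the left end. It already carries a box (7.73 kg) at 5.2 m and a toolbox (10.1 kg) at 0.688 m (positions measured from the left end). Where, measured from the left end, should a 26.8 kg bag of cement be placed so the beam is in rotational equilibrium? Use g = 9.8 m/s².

x ≈ 4.11 m from the left end

Taking torques about the fulcrum (at 3.44 m from the left end):
Beam weight: 32 × 9.8 = 313.6 N down at 3.325 m → arm 0.115 m, τ = 313.6 × 0.115 = 36.06 N·m counterclockwise.
Box: 7.73 × 9.8 = 75.75 N down at 5.2 m → arm 1.76 m, τ = 75.75 × 1.76 = 133.3 N·m clockwise.
Toolbox: 10.1 × 9.8 = 98.98 N down at 0.688 m → arm 2.752 m, τ = 98.98 × 2.752 = 272.4 N·m counterclockwise.
Net moment of existing loads = 175.2 N·m counterclockwise.
The bag of cement weighs 26.8 × 9.8 = 262.6 N and must supply an equal clockwise moment, so its lever arm about the fulcrum is 175.2 / 262.6 = 0.667 m.
That puts it at 3.44 + 0.667 = 4.11 m from the left end.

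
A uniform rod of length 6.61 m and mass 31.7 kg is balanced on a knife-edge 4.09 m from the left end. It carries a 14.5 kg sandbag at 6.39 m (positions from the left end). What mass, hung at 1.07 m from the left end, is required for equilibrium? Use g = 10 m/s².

m ≈ 2.8 kg

Choose the knife-edge (at 4.09 m from the left end) as the axis so the support reaction has zero arm there.
Beam weight: 31.7 × 10 = 317 N down at 3.305 m → arm 0.785 m, τ = 317 × 0.785 = 248.8 N·m counterclockwise.
Sandbag: 14.5 × 10 = 145 N down at 6.39 m → arm 2.3 m, τ = 145 × 2.3 = 333.5 N·m clockwise.
Net moment of known loads = 84.7 N·m clockwise.
An unknown mass m at 1.07 m has arm 3.02 m; its moment is m·g·3.02 counterclockwise.
Στ = 0 ⇒ m × 10 × 3.02 = 84.7 ⇒ m = 84.7 / (10 × 3.02) = 2.8 kg.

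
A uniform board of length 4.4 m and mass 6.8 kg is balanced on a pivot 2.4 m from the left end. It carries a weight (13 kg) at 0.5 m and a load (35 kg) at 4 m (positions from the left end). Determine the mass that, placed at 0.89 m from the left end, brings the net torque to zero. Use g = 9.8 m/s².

m ≈ 19.8 kg

Choose the pivot (at 2.4 m from the left end) as the axis so the support reaction has zero arm there.
Beam weight: 6.8 × 9.8 = 66.64 N down at 2.2 m → arm 0.2 m, τ = 66.64 × 0.2 = 13.33 N·m counterclockwise.
Weight: 13 × 9.8 = 127.4 N down at 0.5 m → arm 1.9 m, τ = 127.4 × 1.9 = 242.1 N·m counterclockwise.
Load: 35 × 9.8 = 343 N down at 4 m → arm 1.6 m, τ = 343 × 1.6 = 548.8 N·m clockwise.
Net moment of known loads = 293.4 N·m clockwise.
An unknown mass m at 0.89 m has arm 1.51 m; its moment is m·g·1.51 counterclockwise.
Στ = 0 ⇒ m × 9.8 × 1.51 = 293.4 ⇒ m = 293.4 / (9.8 × 1.51) = 19.8 kg.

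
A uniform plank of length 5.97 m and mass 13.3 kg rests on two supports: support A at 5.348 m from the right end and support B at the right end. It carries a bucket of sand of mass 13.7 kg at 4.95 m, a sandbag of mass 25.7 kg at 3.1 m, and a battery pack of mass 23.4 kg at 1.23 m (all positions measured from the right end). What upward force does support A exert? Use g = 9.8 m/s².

About support B:
Beam weight: 13.3 × 9.8 = 130.3 N down at 2.985 m → arm 2.985 m, τ = 130.3 × 2.985 = 388.9 N·m counterclockwise.
Bucket of sand: 13.7 × 9.8 = 134.3 N down at 4.95 m → arm 4.95 m, τ = 134.3 × 4.95 = 664.8 N·m counterclockwise.
Sandbag: 25.7 × 9.8 = 251.9 N down at 3.1 m → arm 3.1 m, τ = 251.9 × 3.1 = 780.9 N·m counterclockwise.
Battery pack: 23.4 × 9.8 = 229.3 N down at 1.23 m → arm 1.23 m, τ = 229.3 × 1.23 = 282 N·m counterclockwise.
Net load moment about support B = 2117 N·m counterclockwise.
Reaction R at support A is upward at 5.348 m, arm 5.348 m → moment R × 5.348 clockwise.
Balancing moments: R × 5.348 = 2117, giving R = 396 N.

R_A ≈ 396 N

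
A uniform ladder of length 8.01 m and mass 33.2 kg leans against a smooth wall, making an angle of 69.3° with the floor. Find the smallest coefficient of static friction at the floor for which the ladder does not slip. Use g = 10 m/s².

Take moments about the foot of the ladder.
Ladder weight 33.2×10 = 332 N acts at 4.005 m along the ladder; its horizontal arm is 4.005·cos69.3° = 1.416 m → τ = 470.1 N·m clockwise.
Wall normal N acts horizontally at the top; its moment arm is the height L sinθ = 8.01·sin69.3° = 7.493 m, counterclockwise.
Στ = 0 ⇒ N × 7.493 = 470.1 ⇒ N = 62.74 N.
ΣFx = 0 ⇒ f = N_wall = 62.74 N. ΣFy = 0 ⇒ N_floor = 332 N.
μ_min = f / N_floor = 62.74 / 332 = 0.189.

μ_min ≈ 0.189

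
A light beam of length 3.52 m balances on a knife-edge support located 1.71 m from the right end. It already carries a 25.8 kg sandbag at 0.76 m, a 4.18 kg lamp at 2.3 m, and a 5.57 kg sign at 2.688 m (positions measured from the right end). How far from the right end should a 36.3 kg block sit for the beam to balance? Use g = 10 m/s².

x ≈ 2.17 m from the right end

Taking torques about the knife-edge support (at 1.71 m from the right end):
Sandbag: 25.8 × 10 = 258 N down at 0.76 m → arm 0.95 m, τ = 258 × 0.95 = 245.1 N·m clockwise.
Lamp: 4.18 × 10 = 41.8 N down at 2.3 m → arm 0.59 m, τ = 41.8 × 0.59 = 24.66 N·m counterclockwise.
Sign: 5.57 × 10 = 55.7 N down at 2.688 m → arm 0.978 m, τ = 55.7 × 0.978 = 54.47 N·m counterclockwise.
Net moment of existing loads = 166 N·m clockwise.
The block weighs 36.3 × 10 = 363 N and must supply an equal counterclockwise moment, so its lever arm about the knife-edge support is 166 / 363 = 0.457 m.
That puts it at 1.71 + 0.457 = 2.17 m from the right end.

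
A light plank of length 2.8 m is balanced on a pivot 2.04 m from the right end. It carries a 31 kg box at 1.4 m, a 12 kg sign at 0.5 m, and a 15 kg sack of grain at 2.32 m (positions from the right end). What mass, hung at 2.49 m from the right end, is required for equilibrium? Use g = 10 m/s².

Take moments about the pivot (at 2.04 m from the right end).
Box: 31 × 10 = 310 N down at 1.4 m → arm 0.64 m, τ = 310 × 0.64 = 198.4 N·m clockwise.
Sign: 12 × 10 = 120 N down at 0.5 m → arm 1.54 m, τ = 120 × 1.54 = 184.8 N·m clockwise.
Sack of grain: 15 × 10 = 150 N down at 2.32 m → arm 0.28 m, τ = 150 × 0.28 = 42 N·m counterclockwise.
Net moment of known loads = 341.2 N·m clockwise.
An unknown mass m at 2.49 m has arm 0.45 m; its moment is m·g·0.45 counterclockwise.
Στ = 0 ⇒ m × 10 × 0.45 = 341.2 ⇒ m = 341.2 / (10 × 0.45) = 75.8 kg.

m ≈ 75.8 kg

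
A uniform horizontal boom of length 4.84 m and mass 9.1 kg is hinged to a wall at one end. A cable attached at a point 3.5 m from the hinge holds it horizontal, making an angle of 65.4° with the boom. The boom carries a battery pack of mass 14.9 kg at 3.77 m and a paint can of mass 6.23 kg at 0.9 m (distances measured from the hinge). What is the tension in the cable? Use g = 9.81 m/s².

Choose the hinge as the axis so the unknown hinge reaction has zero arm there.
Beam weight: 9.1 × 9.81 = 89.27 N down at 2.42 m → arm 2.42 m, τ = 89.27 × 2.42 = 216 N·m clockwise.
Battery pack: 14.9 × 9.81 = 146.2 N down at 3.77 m → arm 3.77 m, τ = 146.2 × 3.77 = 551.2 N·m clockwise.
Paint can: 6.23 × 9.81 = 61.12 N down at 0.9 m → arm 0.9 m, τ = 61.12 × 0.9 = 55.01 N·m clockwise.
Total clockwise load moment = 822.2 N·m.
The cable tension T acts at 3.5 m; only its component perpendicular to the boom, T sinθ, produces torque. sin 65.4° = 0.9092.
Setting net torque to zero: T × 3.5 × 0.9092 = 822.2 → T = 822.2 / 3.182 = 258 N.

T ≈ 258 N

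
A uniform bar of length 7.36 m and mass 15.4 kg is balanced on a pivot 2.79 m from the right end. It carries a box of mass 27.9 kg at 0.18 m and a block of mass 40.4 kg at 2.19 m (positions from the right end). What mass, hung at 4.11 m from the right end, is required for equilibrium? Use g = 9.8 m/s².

Take moments about the pivot (at 2.79 m from the right end).
Beam weight: 15.4 × 9.8 = 150.9 N down at 3.68 m → arm 0.89 m, τ = 150.9 × 0.89 = 134.3 N·m counterclockwise.
Box: 27.9 × 9.8 = 273.4 N down at 0.18 m → arm 2.61 m, τ = 273.4 × 2.61 = 713.6 N·m clockwise.
Block: 40.4 × 9.8 = 395.9 N down at 2.19 m → arm 0.6 m, τ = 395.9 × 0.6 = 237.5 N·m clockwise.
Net moment of known loads = 816.8 N·m clockwise.
An unknown mass m at 4.11 m has arm 1.32 m; its moment is m·g·1.32 counterclockwise.
Setting net torque to zero: m × 9.8 × 1.32 = 816.8 → m = 816.8 / (9.8 × 1.32) = 63.1 kg.

m ≈ 63.1 kg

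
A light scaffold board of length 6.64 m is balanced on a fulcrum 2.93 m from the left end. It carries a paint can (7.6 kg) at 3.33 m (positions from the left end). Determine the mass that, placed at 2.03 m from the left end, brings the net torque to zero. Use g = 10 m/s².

About the fulcrum (at 2.93 m from the left end):
Paint can: 7.6 × 10 = 76 N down at 3.33 m → arm 0.4 m, τ = 76 × 0.4 = 30.4 N·m clockwise.
Net moment of known loads = 30.4 N·m clockwise.
An unknown mass m at 2.03 m has arm 0.9 m; its moment is m·g·0.9 counterclockwise.
For rotational equilibrium, m × 10 × 0.9 = 30.4, so m = 30.4 / (10 × 0.9) = 3.38 kg.

m ≈ 3.38 kg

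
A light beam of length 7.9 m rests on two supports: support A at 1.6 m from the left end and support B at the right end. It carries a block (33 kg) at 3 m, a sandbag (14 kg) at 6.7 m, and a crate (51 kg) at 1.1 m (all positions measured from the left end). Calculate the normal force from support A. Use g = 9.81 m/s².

R_A ≈ 818 N

Taking torques about support B:
Block: 33 × 9.81 = 323.7 N down at 3 m → arm 4.9 m, τ = 323.7 × 4.9 = 1586 N·m counterclockwise.
Sandbag: 14 × 9.81 = 137.3 N down at 6.7 m → arm 1.2 m, τ = 137.3 × 1.2 = 164.8 N·m counterclockwise.
Crate: 51 × 9.81 = 500.3 N down at 1.1 m → arm 6.8 m, τ = 500.3 × 6.8 = 3402 N·m counterclockwise.
Net load moment about support B = 5153 N·m counterclockwise.
Reaction R at support A is upward at 1.6 m, arm 6.3 m → moment R × 6.3 clockwise.
Balancing moments: R × 6.3 = 5153, giving R = 818 N.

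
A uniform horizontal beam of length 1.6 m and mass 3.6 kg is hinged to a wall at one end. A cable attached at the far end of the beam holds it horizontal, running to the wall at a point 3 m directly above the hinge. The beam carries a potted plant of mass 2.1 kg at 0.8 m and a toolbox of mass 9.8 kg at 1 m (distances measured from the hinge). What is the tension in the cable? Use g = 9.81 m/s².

Taking torques about the hinge:
Beam weight: 3.6 × 9.81 = 35.32 N down at 0.8 m → arm 0.8 m, τ = 35.32 × 0.8 = 28.26 N·m clockwise.
Potted plant: 2.1 × 9.81 = 20.6 N down at 0.8 m → arm 0.8 m, τ = 20.6 × 0.8 = 16.48 N·m clockwise.
Toolbox: 9.8 × 9.81 = 96.14 N down at 1 m → arm 1 m, τ = 96.14 × 1 = 96.14 N·m clockwise.
Total clockwise load moment = 140.9 N·m.
The cable tension T acts at 1.6 m; only its component perpendicular to the beam, T sinθ, produces torque. sinθ = h/√(h²+d²) = 3/√(3²+1.6²) = 0.8824.
Balancing moments: T × 1.6 × 0.8824 = 140.9, giving T = 140.9 / 1.412 = 99.8 N.

T ≈ 99.8 N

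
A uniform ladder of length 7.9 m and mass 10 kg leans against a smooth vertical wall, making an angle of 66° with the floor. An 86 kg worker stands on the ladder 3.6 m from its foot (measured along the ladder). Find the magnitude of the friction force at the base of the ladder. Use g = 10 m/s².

f ≈ 197 N

Choose the foot of the ladder as the axis so the floor normal and friction both act there and drop out.
Ladder weight 10×10 = 100 N acts at 3.95 m along the ladder; its horizontal arm is 3.95·cos66° = 1.607 m → τ = 160.7 N·m clockwise.
Worker: 86×10 = 860 N at 3.6 m → arm 1.464 m → τ = 1259 N·m clockwise.
Wall normal N acts horizontally at the top; its moment arm is the height L sinθ = 7.9·sin66° = 7.217 m, counterclockwise.
Balancing moments: N × 7.217 = 1420, giving N = 197 N.
ΣFx = 0: friction at the foot balances the wall's push, so f = N_wall = 197 N.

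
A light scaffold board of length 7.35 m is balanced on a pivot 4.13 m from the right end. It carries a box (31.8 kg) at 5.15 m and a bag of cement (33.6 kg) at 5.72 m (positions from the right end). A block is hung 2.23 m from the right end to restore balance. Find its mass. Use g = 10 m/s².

m ≈ 45.2 kg

Choose the pivot (at 4.13 m from the right end) as the axis so the support reaction has zero arm there.
Box: 31.8 × 10 = 318 N down at 5.15 m → arm 1.02 m, τ = 318 × 1.02 = 324.4 N·m counterclockwise.
Bag of cement: 33.6 × 10 = 336 N down at 5.72 m → arm 1.59 m, τ = 336 × 1.59 = 534.2 N·m counterclockwise.
Net moment of known loads = 858.6 N·m counterclockwise.
An unknown mass m at 2.23 m has arm 1.9 m; its moment is m·g·1.9 clockwise.
For rotational equilibrium, m × 10 × 1.9 = 858.6, so m = 858.6 / (10 × 1.9) = 45.2 kg.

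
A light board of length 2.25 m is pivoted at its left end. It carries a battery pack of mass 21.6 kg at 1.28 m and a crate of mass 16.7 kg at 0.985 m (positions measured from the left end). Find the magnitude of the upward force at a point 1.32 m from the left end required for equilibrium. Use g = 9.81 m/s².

Taking torques about the left end:
Battery pack: 21.6 × 9.81 = 211.9 N down at 1.28 m → arm 1.28 m, τ = 211.9 × 1.28 = 271.2 N·m clockwise.
Crate: 16.7 × 9.81 = 163.8 N down at 0.985 m → arm 0.985 m, τ = 163.8 × 0.985 = 161.3 N·m clockwise.
Net moment of the loads = 432.5 N·m clockwise.
The upward force F acts at a point 1.32 m from the left end, arm 1.32 m, giving F × 1.32 counterclockwise.
Balancing moments: F × 1.32 = 432.5, giving F = 432.5 / 1.32 = 328 N.

F ≈ 328 N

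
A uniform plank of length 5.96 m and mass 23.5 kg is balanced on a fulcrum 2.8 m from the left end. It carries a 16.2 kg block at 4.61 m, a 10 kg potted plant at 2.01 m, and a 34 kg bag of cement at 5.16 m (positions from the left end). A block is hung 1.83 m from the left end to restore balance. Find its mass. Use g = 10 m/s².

m ≈ 109 kg

About the fulcrum (at 2.8 m from the left end):
Beam weight: 23.5 × 10 = 235 N down at 2.98 m → arm 0.18 m, τ = 235 × 0.18 = 42.3 N·m clockwise.
Block: 16.2 × 10 = 162 N down at 4.61 m → arm 1.81 m, τ = 162 × 1.81 = 293.2 N·m clockwise.
Potted plant: 10 × 10 = 100 N down at 2.01 m → arm 0.79 m, τ = 100 × 0.79 = 79 N·m counterclockwise.
Bag of cement: 34 × 10 = 340 N down at 5.16 m → arm 2.36 m, τ = 340 × 2.36 = 802.4 N·m clockwise.
Net moment of known loads = 1059 N·m clockwise.
An unknown mass m at 1.83 m has arm 0.97 m; its moment is m·g·0.97 counterclockwise.
Στ = 0 ⇒ m × 10 × 0.97 = 1059 ⇒ m = 1059 / (10 × 0.97) = 109 kg.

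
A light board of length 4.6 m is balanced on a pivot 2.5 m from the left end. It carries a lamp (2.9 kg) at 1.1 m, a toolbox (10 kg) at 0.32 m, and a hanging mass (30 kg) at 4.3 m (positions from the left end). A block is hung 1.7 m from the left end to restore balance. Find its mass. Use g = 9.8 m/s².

Taking torques about the pivot (at 2.5 m from the left end):
Lamp: 2.9 × 9.8 = 28.42 N down at 1.1 m → arm 1.4 m, τ = 28.42 × 1.4 = 39.79 N·m counterclockwise.
Toolbox: 10 × 9.8 = 98 N down at 0.32 m → arm 2.18 m, τ = 98 × 2.18 = 213.6 N·m counterclockwise.
Hanging mass: 30 × 9.8 = 294 N down at 4.3 m → arm 1.8 m, τ = 294 × 1.8 = 529.2 N·m clockwise.
Net moment of known loads = 275.8 N·m clockwise.
An unknown mass m at 1.7 m has arm 0.8 m; its moment is m·g·0.8 counterclockwise.
Στ = 0 ⇒ m × 9.8 × 0.8 = 275.8 ⇒ m = 275.8 / (9.8 × 0.8) = 35.2 kg.

m ≈ 35.2 kg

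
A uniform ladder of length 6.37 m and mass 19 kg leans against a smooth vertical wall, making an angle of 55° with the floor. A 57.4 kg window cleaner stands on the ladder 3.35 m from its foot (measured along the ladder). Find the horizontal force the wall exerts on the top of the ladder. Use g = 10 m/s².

Choose the foot of the ladder as the axis so the floor normal and friction both act there and drop out.
Ladder weight 19×10 = 190 N acts at 3.185 m along the ladder; its horizontal arm is 3.185·cos55° = 1.827 m → τ = 347.1 N·m clockwise.
Window cleaner: 57.4×10 = 574 N at 3.35 m → arm 1.921 m → τ = 1103 N·m clockwise.
Wall normal N acts horizontally at the top; its moment arm is the height L sinθ = 6.37·sin55° = 5.218 m, counterclockwise.
Setting net torque to zero: N × 5.218 = 1450 → N = 278 N.

N_wall ≈ 278 N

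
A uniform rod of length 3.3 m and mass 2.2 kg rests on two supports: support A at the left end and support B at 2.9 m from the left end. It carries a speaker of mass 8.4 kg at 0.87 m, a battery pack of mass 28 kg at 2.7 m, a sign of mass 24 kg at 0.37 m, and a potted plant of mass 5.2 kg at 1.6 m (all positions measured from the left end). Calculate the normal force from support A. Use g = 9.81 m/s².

R_A ≈ 314 N

Take moments about support B.
Beam weight: 2.2 × 9.81 = 21.58 N down at 1.65 m → arm 1.25 m, τ = 21.58 × 1.25 = 26.97 N·m counterclockwise.
Speaker: 8.4 × 9.81 = 82.4 N down at 0.87 m → arm 2.03 m, τ = 82.4 × 2.03 = 167.3 N·m counterclockwise.
Battery pack: 28 × 9.81 = 274.7 N down at 2.7 m → arm 0.2 m, τ = 274.7 × 0.2 = 54.94 N·m counterclockwise.
Sign: 24 × 9.81 = 235.4 N down at 0.37 m → arm 2.53 m, τ = 235.4 × 2.53 = 595.6 N·m counterclockwise.
Potted plant: 5.2 × 9.81 = 51.01 N down at 1.6 m → arm 1.3 m, τ = 51.01 × 1.3 = 66.31 N·m counterclockwise.
Net load moment about support B = 911.1 N·m counterclockwise.
Reaction R at support A is upward at 0 m, arm 2.9 m → moment R × 2.9 clockwise.
Balancing moments: R × 2.9 = 911.1, giving R = 314 N.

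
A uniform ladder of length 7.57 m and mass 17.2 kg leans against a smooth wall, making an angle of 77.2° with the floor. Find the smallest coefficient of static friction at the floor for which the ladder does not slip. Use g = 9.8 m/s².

Taking torques about the foot of the ladder:
Ladder weight 17.2×9.8 = 168.6 N acts at 3.785 m along the ladder; its horizontal arm is 3.785·cos77.2° = 0.8386 m → τ = 141.4 N·m clockwise.
Wall normal N acts horizontally at the top; its moment arm is the height L sinθ = 7.57·sin77.2° = 7.382 m, counterclockwise.
Στ = 0 ⇒ N × 7.382 = 141.4 ⇒ N = 19.15 N.
ΣFx = 0 ⇒ f = N_wall = 19.15 N. ΣFy = 0 ⇒ N_floor = 168.6 N.
μ_min = f / N_floor = 19.15 / 168.6 = 0.114.

μ_min ≈ 0.114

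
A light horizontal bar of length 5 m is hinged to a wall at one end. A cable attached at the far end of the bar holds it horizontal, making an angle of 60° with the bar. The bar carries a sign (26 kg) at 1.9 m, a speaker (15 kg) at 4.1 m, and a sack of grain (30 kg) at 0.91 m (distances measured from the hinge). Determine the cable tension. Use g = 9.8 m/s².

Take moments about the hinge.
Sign: 26 × 9.8 = 254.8 N down at 1.9 m → arm 1.9 m, τ = 254.8 × 1.9 = 484.1 N·m clockwise.
Speaker: 15 × 9.8 = 147 N down at 4.1 m → arm 4.1 m, τ = 147 × 4.1 = 602.7 N·m clockwise.
Sack of grain: 30 × 9.8 = 294 N down at 0.91 m → arm 0.91 m, τ = 294 × 0.91 = 267.5 N·m clockwise.
Total clockwise load moment = 1354 N·m.
The cable tension T acts at 5 m; only its component perpendicular to the bar, T sinθ, produces torque. sin 60° = 0.866.
Στ = 0 ⇒ T × 5 × 0.866 = 1354 ⇒ T = 1354 / 4.33 = 313 N.

T ≈ 313 N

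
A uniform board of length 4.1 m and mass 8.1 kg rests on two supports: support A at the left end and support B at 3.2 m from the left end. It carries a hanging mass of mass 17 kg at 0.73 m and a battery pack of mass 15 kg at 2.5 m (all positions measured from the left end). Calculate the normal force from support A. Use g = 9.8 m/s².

Choose support B as the axis so its reaction then has zero moment arm.
Beam weight: 8.1 × 9.8 = 79.38 N down at 2.05 m → arm 1.15 m, τ = 79.38 × 1.15 = 91.29 N·m counterclockwise.
Hanging mass: 17 × 9.8 = 166.6 N down at 0.73 m → arm 2.47 m, τ = 166.6 × 2.47 = 411.5 N·m counterclockwise.
Battery pack: 15 × 9.8 = 147 N down at 2.5 m → arm 0.7 m, τ = 147 × 0.7 = 102.9 N·m counterclockwise.
Net load moment about support B = 605.7 N·m counterclockwise.
Reaction R at support A is upward at 0 m, arm 3.2 m → moment R × 3.2 clockwise.
Setting net torque to zero: R × 3.2 = 605.7 → R = 189 N.

R_A ≈ 189 N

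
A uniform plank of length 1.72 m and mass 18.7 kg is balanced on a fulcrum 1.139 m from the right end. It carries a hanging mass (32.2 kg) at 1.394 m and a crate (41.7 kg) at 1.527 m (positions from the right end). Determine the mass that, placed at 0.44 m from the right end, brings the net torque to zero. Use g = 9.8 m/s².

About the fulcrum (at 1.139 m from the right end):
Beam weight: 18.7 × 9.8 = 183.3 N down at 0.86 m → arm 0.279 m, τ = 183.3 × 0.279 = 51.14 N·m clockwise.
Hanging mass: 32.2 × 9.8 = 315.6 N down at 1.394 m → arm 0.255 m, τ = 315.6 × 0.255 = 80.48 N·m counterclockwise.
Crate: 41.7 × 9.8 = 408.7 N down at 1.527 m → arm 0.388 m, τ = 408.7 × 0.388 = 158.6 N·m counterclockwise.
Net moment of known loads = 187.9 N·m counterclockwise.
An unknown mass m at 0.44 m has arm 0.699 m; its moment is m·g·0.699 clockwise.
Balancing moments: m × 9.8 × 0.699 = 187.9, giving m = 187.9 / (9.8 × 0.699) = 27.4 kg.

m ≈ 27.4 kg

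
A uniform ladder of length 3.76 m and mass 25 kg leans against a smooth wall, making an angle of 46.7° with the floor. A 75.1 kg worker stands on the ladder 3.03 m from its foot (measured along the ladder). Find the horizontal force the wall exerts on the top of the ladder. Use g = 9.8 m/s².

Choose the foot of the ladder as the axis so the floor normal and friction both act there and drop out.
Ladder weight 25×9.8 = 245 N acts at 1.88 m along the ladder; its horizontal arm is 1.88·cos46.7° = 1.289 m → τ = 315.8 N·m clockwise.
Worker: 75.1×9.8 = 736 N at 3.03 m → arm 2.078 m → τ = 1529 N·m clockwise.
Wall normal N acts horizontally at the top; its moment arm is the height L sinθ = 3.76·sin46.7° = 2.736 m, counterclockwise.
Στ = 0 ⇒ N × 2.736 = 1845 ⇒ N = 674 N.

N_wall ≈ 674 N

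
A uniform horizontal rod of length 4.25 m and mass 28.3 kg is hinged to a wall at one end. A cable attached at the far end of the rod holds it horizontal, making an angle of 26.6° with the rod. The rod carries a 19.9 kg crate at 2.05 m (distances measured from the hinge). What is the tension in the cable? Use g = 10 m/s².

Sum moments about the hinge (the unknown hinge reaction has zero arm there).
Beam weight: 28.3 × 10 = 283 N down at 2.125 m → arm 2.125 m, τ = 283 × 2.125 = 601.4 N·m clockwise.
Crate: 19.9 × 10 = 199 N down at 2.05 m → arm 2.05 m, τ = 199 × 2.05 = 407.9 N·m clockwise.
Total clockwise load moment = 1009 N·m.
The cable tension T acts at 4.25 m; only its component perpendicular to the rod, T sinθ, produces torque. sin 26.6° = 0.4478.
Στ = 0 ⇒ T × 4.25 × 0.4478 = 1009 ⇒ T = 1009 / 1.903 = 530 N.

T ≈ 530 N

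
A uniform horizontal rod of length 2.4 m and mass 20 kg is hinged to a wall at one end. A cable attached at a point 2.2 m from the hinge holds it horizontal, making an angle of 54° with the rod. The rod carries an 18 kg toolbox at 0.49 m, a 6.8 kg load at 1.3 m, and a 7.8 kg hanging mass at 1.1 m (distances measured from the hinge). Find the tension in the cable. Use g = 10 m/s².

T ≈ 282 N

About the hinge:
Beam weight: 20 × 10 = 200 N down at 1.2 m → arm 1.2 m, τ = 200 × 1.2 = 240 N·m clockwise.
Toolbox: 18 × 10 = 180 N down at 0.49 m → arm 0.49 m, τ = 180 × 0.49 = 88.2 N·m clockwise.
Load: 6.8 × 10 = 68 N down at 1.3 m → arm 1.3 m, τ = 68 × 1.3 = 88.4 N·m clockwise.
Hanging mass: 7.8 × 10 = 78 N down at 1.1 m → arm 1.1 m, τ = 78 × 1.1 = 85.8 N·m clockwise.
Total clockwise load moment = 502.4 N·m.
The cable tension T acts at 2.2 m; only its component perpendicular to the rod, T sinθ, produces torque. sin 54° = 0.809.
Balancing moments: T × 2.2 × 0.809 = 502.4, giving T = 502.4 / 1.78 = 282 N.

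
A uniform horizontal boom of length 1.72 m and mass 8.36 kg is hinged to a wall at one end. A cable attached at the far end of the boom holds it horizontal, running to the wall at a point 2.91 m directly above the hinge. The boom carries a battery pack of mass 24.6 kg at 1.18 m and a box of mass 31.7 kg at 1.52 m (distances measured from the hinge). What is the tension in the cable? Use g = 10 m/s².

Choose the hinge as the axis so the unknown hinge reaction has zero arm there.
Beam weight: 8.36 × 10 = 83.6 N down at 0.86 m → arm 0.86 m, τ = 83.6 × 0.86 = 71.9 N·m clockwise.
Battery pack: 24.6 × 10 = 246 N down at 1.18 m → arm 1.18 m, τ = 246 × 1.18 = 290.3 N·m clockwise.
Box: 31.7 × 10 = 317 N down at 1.52 m → arm 1.52 m, τ = 317 × 1.52 = 481.8 N·m clockwise.
Total clockwise load moment = 844 N·m.
The cable tension T acts at 1.72 m; only its component perpendicular to the boom, T sinθ, produces torque. sinθ = h/√(h²+d²) = 2.91/√(2.91²+1.72²) = 0.8609.
Στ = 0 ⇒ T × 1.72 × 0.8609 = 844 ⇒ T = 844 / 1.481 = 570 N.

T ≈ 570 N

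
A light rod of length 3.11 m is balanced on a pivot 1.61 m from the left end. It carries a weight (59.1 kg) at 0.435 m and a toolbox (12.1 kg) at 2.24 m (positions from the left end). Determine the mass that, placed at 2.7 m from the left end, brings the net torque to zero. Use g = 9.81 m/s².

About the pivot (at 1.61 m from the left end):
Weight: 59.1 × 9.81 = 579.8 N down at 0.435 m → arm 1.175 m, τ = 579.8 × 1.175 = 681.3 N·m counterclockwise.
Toolbox: 12.1 × 9.81 = 118.7 N down at 2.24 m → arm 0.63 m, τ = 118.7 × 0.63 = 74.78 N·m clockwise.
Net moment of known loads = 606.5 N·m counterclockwise.
An unknown mass m at 2.7 m has arm 1.09 m; its moment is m·g·1.09 clockwise.
For rotational equilibrium, m × 9.81 × 1.09 = 606.5, so m = 606.5 / (9.81 × 1.09) = 56.7 kg.

m ≈ 56.7 kg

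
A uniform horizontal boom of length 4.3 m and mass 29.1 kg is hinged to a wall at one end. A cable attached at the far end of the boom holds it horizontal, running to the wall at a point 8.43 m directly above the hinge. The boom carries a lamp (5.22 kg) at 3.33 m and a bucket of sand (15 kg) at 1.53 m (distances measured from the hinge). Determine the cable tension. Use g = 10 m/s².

Take moments about the hinge.
Beam weight: 29.1 × 10 = 291 N down at 2.15 m → arm 2.15 m, τ = 291 × 2.15 = 625.6 N·m clockwise.
Lamp: 5.22 × 10 = 52.2 N down at 3.33 m → arm 3.33 m, τ = 52.2 × 3.33 = 173.8 N·m clockwise.
Bucket of sand: 15 × 10 = 150 N down at 1.53 m → arm 1.53 m, τ = 150 × 1.53 = 229.5 N·m clockwise.
Total clockwise load moment = 1029 N·m.
The cable tension T acts at 4.3 m; only its component perpendicular to the boom, T sinθ, produces torque. sinθ = h/√(h²+d²) = 8.43/√(8.43²+4.3²) = 0.8908.
Στ = 0 ⇒ T × 4.3 × 0.8908 = 1029 ⇒ T = 1029 / 3.83 = 269 N.

T ≈ 269 N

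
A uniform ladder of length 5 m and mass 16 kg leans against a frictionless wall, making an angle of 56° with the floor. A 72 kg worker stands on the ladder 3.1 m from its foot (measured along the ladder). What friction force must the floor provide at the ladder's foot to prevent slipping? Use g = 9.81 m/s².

f ≈ 348 N

Choose the foot of the ladder as the axis so the floor normal and friction both act there and drop out.
Ladder weight 16×9.81 = 157 N acts at 2.5 m along the ladder; its horizontal arm is 2.5·cos56° = 1.398 m → τ = 219.5 N·m clockwise.
Worker: 72×9.81 = 706.3 N at 3.1 m → arm 1.733 m → τ = 1224 N·m clockwise.
Wall normal N acts horizontally at the top; its moment arm is the height L sinθ = 5·sin56° = 4.145 m, counterclockwise.
Setting net torque to zero: N × 4.145 = 1444 → N = 348 N.
ΣFx = 0: friction at the foot balances the wall's push, so f = N_wall = 348 N.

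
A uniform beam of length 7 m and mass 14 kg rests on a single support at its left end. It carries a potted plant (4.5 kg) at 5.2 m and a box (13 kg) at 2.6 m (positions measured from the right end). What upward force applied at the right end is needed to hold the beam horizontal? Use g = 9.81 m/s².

F ≈ 160 N

Taking torques about the left end:
Beam weight: 14 × 9.81 = 137.3 N down at 3.5 m → arm 3.5 m, τ = 137.3 × 3.5 = 480.6 N·m clockwise.
Potted plant: 4.5 × 9.81 = 44.15 N down at 5.2 m → arm 1.8 m, τ = 44.15 × 1.8 = 79.47 N·m clockwise.
Box: 13 × 9.81 = 127.5 N down at 2.6 m → arm 4.4 m, τ = 127.5 × 4.4 = 561 N·m clockwise.
Net moment of the loads = 1121 N·m clockwise.
The upward force F acts at the right end, arm 7 m, giving F × 7 counterclockwise.
For rotational equilibrium, F × 7 = 1121, so F = 1121 / 7 = 160 N.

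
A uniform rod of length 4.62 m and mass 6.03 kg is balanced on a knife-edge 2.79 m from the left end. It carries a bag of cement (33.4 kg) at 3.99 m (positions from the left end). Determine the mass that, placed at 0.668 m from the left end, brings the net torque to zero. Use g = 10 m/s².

m ≈ 17.5 kg

About the knife-edge (at 2.79 m from the left end):
Beam weight: 6.03 × 10 = 60.3 N down at 2.31 m → arm 0.48 m, τ = 60.3 × 0.48 = 28.94 N·m counterclockwise.
Bag of cement: 33.4 × 10 = 334 N down at 3.99 m → arm 1.2 m, τ = 334 × 1.2 = 400.8 N·m clockwise.
Net moment of known loads = 371.9 N·m clockwise.
An unknown mass m at 0.668 m has arm 2.122 m; its moment is m·g·2.122 counterclockwise.
For rotational equilibrium, m × 10 × 2.122 = 371.9, so m = 371.9 / (10 × 2.122) = 17.5 kg.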